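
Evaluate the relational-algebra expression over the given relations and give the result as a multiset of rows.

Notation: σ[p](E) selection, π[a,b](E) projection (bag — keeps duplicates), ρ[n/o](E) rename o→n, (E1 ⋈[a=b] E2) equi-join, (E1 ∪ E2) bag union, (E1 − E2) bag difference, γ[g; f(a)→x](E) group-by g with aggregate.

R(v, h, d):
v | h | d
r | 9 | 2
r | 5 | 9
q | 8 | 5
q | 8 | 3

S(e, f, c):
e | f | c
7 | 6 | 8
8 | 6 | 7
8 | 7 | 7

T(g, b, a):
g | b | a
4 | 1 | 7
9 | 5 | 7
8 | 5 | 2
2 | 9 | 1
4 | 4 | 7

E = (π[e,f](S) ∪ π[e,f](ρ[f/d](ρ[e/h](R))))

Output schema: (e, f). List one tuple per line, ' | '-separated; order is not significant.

Row counts bottom-up:
  S → 3
  π[e,f](S) → 3
  R → 4
  ρ[e/h](R) → 4
  ρ[f/d](ρ[e/h](R)) → 4
  π[e,f](ρ[f/d](ρ[e/h](R))) → 4
  (π[e,f](S) ∪ π[e,f](ρ[f/d](ρ[e/h](R)))) → 7

== RESULT ==
e | f
5 | 9
7 | 6
8 | 3
8 | 5
8 | 6
8 | 7
9 | 2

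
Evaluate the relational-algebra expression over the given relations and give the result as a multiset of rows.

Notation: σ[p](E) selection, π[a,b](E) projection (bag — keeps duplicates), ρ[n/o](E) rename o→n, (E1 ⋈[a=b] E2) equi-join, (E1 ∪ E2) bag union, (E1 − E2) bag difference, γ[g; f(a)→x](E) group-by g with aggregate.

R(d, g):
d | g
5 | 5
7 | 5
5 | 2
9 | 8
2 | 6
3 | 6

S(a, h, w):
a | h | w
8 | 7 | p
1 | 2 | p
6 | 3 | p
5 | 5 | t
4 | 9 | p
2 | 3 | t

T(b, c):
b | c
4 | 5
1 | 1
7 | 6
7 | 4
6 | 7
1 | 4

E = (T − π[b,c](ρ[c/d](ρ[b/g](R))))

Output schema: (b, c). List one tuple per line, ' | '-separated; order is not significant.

Subexpression sizes:
  T → 6
  R → 6
  ρ[b/g](R) → 6
  ρ[c/d](ρ[b/g](R)) → 6
  π[b,c](ρ[c/d](ρ[b/g](R))) → 6
  (T − π[b,c](ρ[c/d](ρ[b/g](R)))) → 6

== RESULT ==
b | c
1 | 1
1 | 4
4 | 5
6 | 7
7 | 4
7 | 6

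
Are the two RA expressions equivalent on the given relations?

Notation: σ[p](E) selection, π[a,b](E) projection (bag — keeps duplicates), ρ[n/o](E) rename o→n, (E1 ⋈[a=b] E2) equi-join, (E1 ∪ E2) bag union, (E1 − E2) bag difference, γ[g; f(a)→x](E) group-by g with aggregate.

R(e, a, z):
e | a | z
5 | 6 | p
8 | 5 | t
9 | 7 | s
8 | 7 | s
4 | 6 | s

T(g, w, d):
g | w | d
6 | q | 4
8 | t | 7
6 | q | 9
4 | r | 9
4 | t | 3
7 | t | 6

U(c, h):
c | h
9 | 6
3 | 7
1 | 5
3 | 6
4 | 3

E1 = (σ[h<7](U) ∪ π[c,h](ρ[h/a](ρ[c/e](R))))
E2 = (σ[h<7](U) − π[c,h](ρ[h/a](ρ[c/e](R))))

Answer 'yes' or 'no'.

E1 per-node cardinality:
  U → 5
  σ[h<7](U) → 4
  R → 5
  ρ[c/e](R) → 5
  ρ[h/a](ρ[c/e](R)) → 5
  π[c,h](ρ[h/a](ρ[c/e](R))) → 5
  (σ[h<7](U) ∪ π[c,h](ρ[h/a](ρ[c/e](R)))) → 9
E2 per-node cardinality:
  U → 5
  σ[h<7](U) → 4
  R → 5
  ρ[c/e](R) → 5
  ρ[h/a](ρ[c/e](R)) → 5
  π[c,h](ρ[h/a](ρ[c/e](R))) → 5
  (σ[h<7](U) − π[c,h](ρ[h/a](ρ[c/e](R)))) → 4

E1 result:
c | h
1 | 5
3 | 6
4 | 3
4 | 6
5 | 6
8 | 5
8 | 7
9 | 6
9 | 7
E2 result:
c | h
1 | 5
3 | 6
4 | 3
9 | 6
Witness: (8, 7) appears 1× in E1 but 0× in E2.

no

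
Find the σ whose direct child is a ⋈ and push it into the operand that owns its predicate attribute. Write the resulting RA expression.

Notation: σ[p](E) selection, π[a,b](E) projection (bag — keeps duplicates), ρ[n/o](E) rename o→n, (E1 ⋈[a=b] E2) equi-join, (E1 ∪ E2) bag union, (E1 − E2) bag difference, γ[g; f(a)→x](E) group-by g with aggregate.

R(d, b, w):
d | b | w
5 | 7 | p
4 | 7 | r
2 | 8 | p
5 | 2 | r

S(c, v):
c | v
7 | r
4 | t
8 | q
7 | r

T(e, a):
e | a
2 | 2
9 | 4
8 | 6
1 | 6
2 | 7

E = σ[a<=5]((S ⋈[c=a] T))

σ filters on a, owned by the right side.
E' = (S ⋈[c=a] σ[a<=5](T))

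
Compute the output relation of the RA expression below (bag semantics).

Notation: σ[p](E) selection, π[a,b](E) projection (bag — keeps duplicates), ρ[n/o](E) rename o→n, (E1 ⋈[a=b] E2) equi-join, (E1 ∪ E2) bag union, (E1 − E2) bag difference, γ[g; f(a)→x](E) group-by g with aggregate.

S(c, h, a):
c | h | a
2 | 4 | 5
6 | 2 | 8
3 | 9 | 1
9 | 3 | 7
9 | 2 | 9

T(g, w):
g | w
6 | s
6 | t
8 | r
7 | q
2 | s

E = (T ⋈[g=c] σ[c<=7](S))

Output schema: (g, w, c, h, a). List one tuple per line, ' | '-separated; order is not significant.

Per-node cardinality:
  T → 5
  S → 5
  σ[c<=7](S) → 3
  (T ⋈[g=c] σ[c<=7](S)) → 3

== RESULT ==
g | w | c | h | a
2 | s | 2 | 4 | 5
6 | s | 6 | 2 | 8
6 | t | 6 | 2 | 8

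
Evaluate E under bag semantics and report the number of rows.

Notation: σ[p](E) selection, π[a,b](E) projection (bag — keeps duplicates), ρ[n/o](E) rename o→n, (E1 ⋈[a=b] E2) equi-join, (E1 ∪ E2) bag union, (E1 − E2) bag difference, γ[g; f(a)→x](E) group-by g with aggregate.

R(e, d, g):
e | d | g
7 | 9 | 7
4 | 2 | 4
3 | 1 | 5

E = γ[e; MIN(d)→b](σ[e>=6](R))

Per-node cardinality:
  R → 3
  σ[e>=6](R) → 1
  γ[e; MIN(d)→b](σ[e>=6](R)) → 1

|E| = 1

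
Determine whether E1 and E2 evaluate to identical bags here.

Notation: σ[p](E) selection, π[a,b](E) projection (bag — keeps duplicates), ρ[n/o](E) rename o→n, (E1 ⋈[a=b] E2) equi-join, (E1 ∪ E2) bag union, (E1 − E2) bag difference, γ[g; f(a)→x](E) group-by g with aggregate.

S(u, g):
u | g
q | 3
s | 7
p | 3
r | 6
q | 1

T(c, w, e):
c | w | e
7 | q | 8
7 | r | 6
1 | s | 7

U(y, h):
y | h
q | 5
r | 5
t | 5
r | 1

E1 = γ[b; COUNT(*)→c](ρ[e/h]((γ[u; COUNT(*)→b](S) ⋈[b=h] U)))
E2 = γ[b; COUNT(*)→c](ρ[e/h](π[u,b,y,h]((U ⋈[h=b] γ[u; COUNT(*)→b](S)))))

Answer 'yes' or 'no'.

E1 subexpression sizes:
  S → 5
  γ[u; COUNT(*)→b](S) → 4
  U → 4
  (γ[u; COUNT(*)→b](S) ⋈[b=h] U) → 3
  ρ[e/h]((γ[u; COUNT(*)→b](S) ⋈[b=h] U)) → 3
  γ[b; COUNT(*)→c](ρ[e/h]((γ[u; COUNT(*)→b](S) ⋈[b=h] U))) → 1
E2 subexpression sizes:
  U → 4
  S → 5
  γ[u; COUNT(*)→b](S) → 4
  (U ⋈[h=b] γ[u; COUNT(*)→b](S)) → 3
  π[u,b,y,h]((U ⋈[h=b] γ[u; COUNT(*)→b](S))) → 3
  ρ[e/h](π[u,b,y,h]((U ⋈[h=b] γ[u; COUNT(*)→b](S)))) → 3
  γ[b; COUNT(*)→c](ρ[e/h](π[u,b,y,h]((U ⋈[h=b] γ[u; COUNT(*)→b](S))))) → 1

E1 and E2 produce the same multiset:
b | c
1 | 3

yes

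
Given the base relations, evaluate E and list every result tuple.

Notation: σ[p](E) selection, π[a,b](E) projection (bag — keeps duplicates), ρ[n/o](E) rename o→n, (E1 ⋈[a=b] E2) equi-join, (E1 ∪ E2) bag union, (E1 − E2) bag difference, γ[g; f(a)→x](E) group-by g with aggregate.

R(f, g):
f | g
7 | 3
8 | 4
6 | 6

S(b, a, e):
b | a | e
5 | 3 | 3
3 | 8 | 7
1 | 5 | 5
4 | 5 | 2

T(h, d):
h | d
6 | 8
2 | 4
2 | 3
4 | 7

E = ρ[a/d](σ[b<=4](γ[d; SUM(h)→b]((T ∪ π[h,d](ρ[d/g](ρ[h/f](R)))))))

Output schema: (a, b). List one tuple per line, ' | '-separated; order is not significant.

Stepwise |·|:
  T → 4
  R → 3
  ρ[h/f](R) → 3
  ρ[d/g](ρ[h/f](R)) → 3
  π[h,d](ρ[d/g](ρ[h/f](R))) → 3
  (T ∪ π[h,d](ρ[d/g](ρ[h/f](R)))) → 7
  γ[d; SUM(h)→b]((T ∪ π[h,d](ρ[d/g](ρ[h/f](R))))) → 5
  σ[b<=4](γ[d; SUM(h)→b]((T ∪ π[h,d](ρ[d/g](ρ[h/f](R)))))) → 1
  ρ[a/d](σ[b<=4](γ[d; SUM(h)→b]((T ∪ π[h,d](ρ[d/g](ρ[h/f](R))))))) → 1

== RESULT ==
a | b
7 | 4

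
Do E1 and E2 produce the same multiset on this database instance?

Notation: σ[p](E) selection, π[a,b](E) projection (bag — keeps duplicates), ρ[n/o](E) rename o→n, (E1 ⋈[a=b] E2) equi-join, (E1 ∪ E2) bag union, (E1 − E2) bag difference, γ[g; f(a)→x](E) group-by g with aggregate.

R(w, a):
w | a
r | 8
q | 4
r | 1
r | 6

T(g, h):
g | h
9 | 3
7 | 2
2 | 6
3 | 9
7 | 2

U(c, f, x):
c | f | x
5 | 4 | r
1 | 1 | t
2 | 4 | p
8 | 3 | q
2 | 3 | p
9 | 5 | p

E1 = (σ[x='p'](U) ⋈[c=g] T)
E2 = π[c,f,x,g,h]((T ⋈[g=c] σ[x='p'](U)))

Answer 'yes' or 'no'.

E1 row counts bottom-up:
  U → 6
  σ[x='p'](U) → 3
  T → 5
  (σ[x='p'](U) ⋈[c=g] T) → 3
E2 row counts bottom-up:
  T → 5
  U → 6
  σ[x='p'](U) → 3
  (T ⋈[g=c] σ[x='p'](U)) → 3
  π[c,f,x,g,h]((T ⋈[g=c] σ[x='p'](U))) → 3

E1 and E2 produce the same multiset:
c | f | x | g | h
2 | 3 | p | 2 | 6
2 | 4 | p | 2 | 6
9 | 5 | p | 9 | 3

yes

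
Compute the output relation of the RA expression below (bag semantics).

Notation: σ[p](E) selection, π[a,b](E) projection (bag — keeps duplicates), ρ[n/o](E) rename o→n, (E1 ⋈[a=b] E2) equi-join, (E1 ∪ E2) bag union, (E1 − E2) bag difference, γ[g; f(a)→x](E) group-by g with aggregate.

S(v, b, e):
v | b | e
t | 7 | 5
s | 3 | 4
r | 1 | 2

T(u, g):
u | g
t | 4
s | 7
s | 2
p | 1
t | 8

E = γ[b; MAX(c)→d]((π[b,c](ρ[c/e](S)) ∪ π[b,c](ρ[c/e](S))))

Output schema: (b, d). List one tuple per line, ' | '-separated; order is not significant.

Stepwise |·|:
  S → 3
  ρ[c/e](S) → 3
  π[b,c](ρ[c/e](S)) → 3
  S → 3
  ρ[c/e](S) → 3
  π[b,c](ρ[c/e](S)) → 3
  (π[b,c](ρ[c/e](S)) ∪ π[b,c](ρ[c/e](S))) → 6
  γ[b; MAX(c)→d]((π[b,c](ρ[c/e](S)) ∪ π[b,c](ρ[c/e](S)))) → 3

== RESULT ==
b | d
1 | 2
3 | 4
7 | 5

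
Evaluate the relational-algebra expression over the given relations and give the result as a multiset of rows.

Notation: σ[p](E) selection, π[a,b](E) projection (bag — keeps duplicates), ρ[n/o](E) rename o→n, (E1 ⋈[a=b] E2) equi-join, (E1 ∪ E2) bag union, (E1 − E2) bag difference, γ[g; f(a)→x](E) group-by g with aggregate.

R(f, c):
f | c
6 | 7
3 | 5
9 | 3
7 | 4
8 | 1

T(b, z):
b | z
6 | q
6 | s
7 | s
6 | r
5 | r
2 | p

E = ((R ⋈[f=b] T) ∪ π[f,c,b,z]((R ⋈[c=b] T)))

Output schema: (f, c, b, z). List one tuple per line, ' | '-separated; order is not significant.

Subexpression sizes:
  R → 5
  T → 6
  (R ⋈[f=b] T) → 4
  R → 5
  T → 6
  (R ⋈[c=b] T) → 2
  π[f,c,b,z]((R ⋈[c=b] T)) → 2
  ((R ⋈[f=b] T) ∪ π[f,c,b,z]((R ⋈[c=b] T))) → 6

== RESULT ==
f | c | b | z
3 | 5 | 5 | r
6 | 7 | 6 | q
6 | 7 | 6 | r
6 | 7 | 6 | s
6 | 7 | 7 | s
7 | 4 | 7 | s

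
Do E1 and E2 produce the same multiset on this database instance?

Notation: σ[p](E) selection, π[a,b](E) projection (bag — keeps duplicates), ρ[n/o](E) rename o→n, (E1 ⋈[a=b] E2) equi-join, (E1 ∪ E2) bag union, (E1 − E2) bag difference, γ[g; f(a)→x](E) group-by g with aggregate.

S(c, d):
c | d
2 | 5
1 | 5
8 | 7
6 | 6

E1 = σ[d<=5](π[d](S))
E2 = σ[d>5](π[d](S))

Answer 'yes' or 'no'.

E1 stepwise |·|:
  S → 4
  π[d](S) → 4
  σ[d<=5](π[d](S)) → 2
E2 stepwise |·|:
  S → 4
  π[d](S) → 4
  σ[d>5](π[d](S)) → 2

E1 result:
d
5
5
E2 result:
d
6
7
Witness: (6,) appears 0× in E1 but 1× in E2.

no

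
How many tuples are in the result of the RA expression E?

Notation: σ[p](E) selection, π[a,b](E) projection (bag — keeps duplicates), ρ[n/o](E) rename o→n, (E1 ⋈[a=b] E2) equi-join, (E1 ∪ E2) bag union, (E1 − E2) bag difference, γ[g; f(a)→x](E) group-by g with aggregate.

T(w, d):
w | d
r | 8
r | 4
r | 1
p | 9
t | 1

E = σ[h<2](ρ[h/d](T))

Stepwise |·|:
  T → 5
  ρ[h/d](T) → 5
  σ[h<2](ρ[h/d](T)) → 2

|E| = 2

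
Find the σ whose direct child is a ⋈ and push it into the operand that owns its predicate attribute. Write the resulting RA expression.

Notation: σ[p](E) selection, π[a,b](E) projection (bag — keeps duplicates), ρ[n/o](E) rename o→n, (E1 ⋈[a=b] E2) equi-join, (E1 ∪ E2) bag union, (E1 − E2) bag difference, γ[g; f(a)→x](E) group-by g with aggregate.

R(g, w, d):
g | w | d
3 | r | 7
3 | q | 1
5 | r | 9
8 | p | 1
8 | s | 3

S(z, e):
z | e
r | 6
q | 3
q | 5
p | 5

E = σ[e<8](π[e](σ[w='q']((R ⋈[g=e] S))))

σ filters on w, owned by the left side.
E' = σ[e<8](π[e]((σ[w='q'](R) ⋈[g=e] S)))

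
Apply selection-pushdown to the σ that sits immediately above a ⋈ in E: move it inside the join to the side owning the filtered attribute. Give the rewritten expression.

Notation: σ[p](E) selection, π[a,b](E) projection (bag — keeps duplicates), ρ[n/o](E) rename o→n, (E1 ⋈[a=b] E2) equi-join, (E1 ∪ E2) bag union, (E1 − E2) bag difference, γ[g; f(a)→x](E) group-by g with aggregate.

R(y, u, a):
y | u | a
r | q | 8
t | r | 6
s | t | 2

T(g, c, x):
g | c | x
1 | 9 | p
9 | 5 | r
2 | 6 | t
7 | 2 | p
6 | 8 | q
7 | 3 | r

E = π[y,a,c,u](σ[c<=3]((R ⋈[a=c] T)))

σ filters on c, owned by the right side.
E' = π[y,a,c,u]((R ⋈[a=c] σ[c<=3](T)))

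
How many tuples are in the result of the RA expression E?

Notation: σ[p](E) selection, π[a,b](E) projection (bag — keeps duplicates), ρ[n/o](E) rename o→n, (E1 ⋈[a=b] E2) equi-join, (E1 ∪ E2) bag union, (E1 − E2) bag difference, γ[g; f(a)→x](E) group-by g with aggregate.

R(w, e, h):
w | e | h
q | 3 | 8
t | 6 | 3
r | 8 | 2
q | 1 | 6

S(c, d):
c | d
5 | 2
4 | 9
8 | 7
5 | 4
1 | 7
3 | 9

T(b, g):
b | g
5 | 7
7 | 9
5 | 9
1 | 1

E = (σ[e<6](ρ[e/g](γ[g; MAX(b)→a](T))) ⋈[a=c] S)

Per-node cardinality:
  T → 4
  γ[g; MAX(b)→a](T) → 3
  ρ[e/g](γ[g; MAX(b)→a](T)) → 3
  σ[e<6](ρ[e/g](γ[g; MAX(b)→a](T))) → 1
  S → 6
  (σ[e<6](ρ[e/g](γ[g; MAX(b)→a](T))) ⋈[a=c] S) → 1

|E| = 1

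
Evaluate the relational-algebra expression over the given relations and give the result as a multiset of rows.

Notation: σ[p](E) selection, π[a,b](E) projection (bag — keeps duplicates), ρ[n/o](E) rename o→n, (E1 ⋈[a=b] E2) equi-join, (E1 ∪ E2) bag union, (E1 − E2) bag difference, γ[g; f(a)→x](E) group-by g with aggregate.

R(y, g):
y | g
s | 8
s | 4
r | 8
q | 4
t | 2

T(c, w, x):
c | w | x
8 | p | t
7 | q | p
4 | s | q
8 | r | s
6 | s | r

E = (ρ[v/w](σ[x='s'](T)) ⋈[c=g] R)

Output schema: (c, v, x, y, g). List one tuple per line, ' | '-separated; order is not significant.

Row counts bottom-up:
  T → 5
  σ[x='s'](T) → 1
  ρ[v/w](σ[x='s'](T)) → 1
  R → 5
  (ρ[v/w](σ[x='s'](T)) ⋈[c=g] R) → 2

== RESULT ==
c | v | x | y | g
8 | r | s | r | 8
8 | r | s | s | 8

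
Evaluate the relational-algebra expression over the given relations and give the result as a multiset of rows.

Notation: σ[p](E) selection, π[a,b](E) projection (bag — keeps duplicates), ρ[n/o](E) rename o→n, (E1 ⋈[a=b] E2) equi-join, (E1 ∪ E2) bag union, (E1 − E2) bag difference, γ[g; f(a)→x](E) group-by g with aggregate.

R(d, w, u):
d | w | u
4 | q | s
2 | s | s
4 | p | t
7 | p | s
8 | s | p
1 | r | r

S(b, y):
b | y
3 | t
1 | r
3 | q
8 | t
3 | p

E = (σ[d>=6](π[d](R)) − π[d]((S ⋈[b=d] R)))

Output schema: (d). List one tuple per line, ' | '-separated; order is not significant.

Row counts bottom-up:
  R → 6
  π[d](R) → 6
  σ[d>=6](π[d](R)) → 2
  S → 5
  R → 6
  (S ⋈[b=d] R) → 2
  π[d]((S ⋈[b=d] R)) → 2
  (σ[d>=6](π[d](R)) − π[d]((S ⋈[b=d] R))) → 1

== RESULT ==
d
7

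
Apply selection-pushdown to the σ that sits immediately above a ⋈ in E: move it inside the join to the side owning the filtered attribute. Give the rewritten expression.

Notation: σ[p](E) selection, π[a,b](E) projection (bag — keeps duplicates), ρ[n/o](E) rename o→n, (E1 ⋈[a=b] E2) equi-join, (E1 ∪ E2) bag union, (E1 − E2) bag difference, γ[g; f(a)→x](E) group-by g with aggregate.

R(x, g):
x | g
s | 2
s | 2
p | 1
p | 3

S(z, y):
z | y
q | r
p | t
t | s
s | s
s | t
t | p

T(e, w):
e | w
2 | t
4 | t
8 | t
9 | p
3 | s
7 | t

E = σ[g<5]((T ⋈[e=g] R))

σ filters on g, owned by the right side.
E' = (T ⋈[e=g] σ[g<5](R))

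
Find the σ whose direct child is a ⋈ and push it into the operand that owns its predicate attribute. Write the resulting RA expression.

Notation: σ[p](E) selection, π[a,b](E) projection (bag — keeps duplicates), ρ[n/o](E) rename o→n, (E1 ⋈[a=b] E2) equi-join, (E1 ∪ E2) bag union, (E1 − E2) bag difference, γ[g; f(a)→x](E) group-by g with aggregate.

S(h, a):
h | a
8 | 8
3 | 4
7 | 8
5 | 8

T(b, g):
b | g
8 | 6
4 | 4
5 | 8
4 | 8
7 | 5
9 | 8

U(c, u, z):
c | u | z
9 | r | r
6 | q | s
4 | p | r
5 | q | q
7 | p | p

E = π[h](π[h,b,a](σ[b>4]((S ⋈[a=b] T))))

σ filters on b, owned by the right side.
E' = π[h](π[h,b,a]((S ⋈[a=b] σ[b>4](T))))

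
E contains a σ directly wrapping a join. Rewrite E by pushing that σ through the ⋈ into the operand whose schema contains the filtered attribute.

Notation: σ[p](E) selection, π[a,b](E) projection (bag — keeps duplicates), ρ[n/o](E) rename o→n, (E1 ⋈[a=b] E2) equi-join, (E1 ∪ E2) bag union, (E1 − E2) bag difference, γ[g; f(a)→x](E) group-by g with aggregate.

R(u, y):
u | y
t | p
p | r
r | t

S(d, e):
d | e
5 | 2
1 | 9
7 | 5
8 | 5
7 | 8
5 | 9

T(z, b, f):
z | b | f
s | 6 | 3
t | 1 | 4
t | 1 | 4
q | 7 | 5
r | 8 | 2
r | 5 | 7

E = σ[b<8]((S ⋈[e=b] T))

σ filters on b, owned by the right side.
E' = (S ⋈[e=b] σ[b<8](T))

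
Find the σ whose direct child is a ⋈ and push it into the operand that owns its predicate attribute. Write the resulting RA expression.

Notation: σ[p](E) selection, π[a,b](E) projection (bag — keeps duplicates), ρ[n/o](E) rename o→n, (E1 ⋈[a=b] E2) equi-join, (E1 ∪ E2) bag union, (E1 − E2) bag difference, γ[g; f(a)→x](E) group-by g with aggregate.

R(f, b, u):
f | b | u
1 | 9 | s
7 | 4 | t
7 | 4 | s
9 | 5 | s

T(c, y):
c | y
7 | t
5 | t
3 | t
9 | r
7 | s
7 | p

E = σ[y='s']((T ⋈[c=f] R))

σ filters on y, owned by the left side.
E' = (σ[y='s'](T) ⋈[c=f] R)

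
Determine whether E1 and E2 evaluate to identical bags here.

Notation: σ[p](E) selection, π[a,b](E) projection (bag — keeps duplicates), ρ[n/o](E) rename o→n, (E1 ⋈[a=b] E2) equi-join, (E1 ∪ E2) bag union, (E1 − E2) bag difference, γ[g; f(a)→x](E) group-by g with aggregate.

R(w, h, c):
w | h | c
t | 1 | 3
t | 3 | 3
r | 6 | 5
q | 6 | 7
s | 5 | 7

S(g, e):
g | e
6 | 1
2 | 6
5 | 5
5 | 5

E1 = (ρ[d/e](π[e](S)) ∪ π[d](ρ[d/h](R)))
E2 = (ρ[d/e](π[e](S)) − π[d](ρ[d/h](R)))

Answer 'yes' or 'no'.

E1 per-node cardinality:
  S → 4
  π[e](S) → 4
  ρ[d/e](π[e](S)) → 4
  R → 5
  ρ[d/h](R) → 5
  π[d](ρ[d/h](R)) → 5
  (ρ[d/e](π[e](S)) ∪ π[d](ρ[d/h](R))) → 9
E2 per-node cardinality:
  S → 4
  π[e](S) → 4
  ρ[d/e](π[e](S)) → 4
  R → 5
  ρ[d/h](R) → 5
  π[d](ρ[d/h](R)) → 5
  (ρ[d/e](π[e](S)) − π[d](ρ[d/h](R))) → 1

E1 result:
d
1
1
3
5
5
5
6
6
6
E2 result:
d
5
Witness: (6,) appears 3× in E1 but 0× in E2.

no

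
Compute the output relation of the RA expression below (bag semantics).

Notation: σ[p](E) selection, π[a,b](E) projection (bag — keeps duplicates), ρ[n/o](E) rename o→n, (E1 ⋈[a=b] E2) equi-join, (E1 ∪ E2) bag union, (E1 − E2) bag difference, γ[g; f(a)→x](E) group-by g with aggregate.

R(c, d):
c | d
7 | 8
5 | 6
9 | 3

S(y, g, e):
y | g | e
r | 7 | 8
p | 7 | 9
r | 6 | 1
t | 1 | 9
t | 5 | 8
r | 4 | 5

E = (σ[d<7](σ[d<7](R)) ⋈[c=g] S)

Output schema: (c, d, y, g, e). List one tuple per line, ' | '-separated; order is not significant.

Stepwise |·|:
  R → 3
  σ[d<7](R) → 2
  σ[d<7](σ[d<7](R)) → 2
  S → 6
  (σ[d<7](σ[d<7](R)) ⋈[c=g] S) → 1

== RESULT ==
c | d | y | g | e
5 | 6 | t | 5 | 8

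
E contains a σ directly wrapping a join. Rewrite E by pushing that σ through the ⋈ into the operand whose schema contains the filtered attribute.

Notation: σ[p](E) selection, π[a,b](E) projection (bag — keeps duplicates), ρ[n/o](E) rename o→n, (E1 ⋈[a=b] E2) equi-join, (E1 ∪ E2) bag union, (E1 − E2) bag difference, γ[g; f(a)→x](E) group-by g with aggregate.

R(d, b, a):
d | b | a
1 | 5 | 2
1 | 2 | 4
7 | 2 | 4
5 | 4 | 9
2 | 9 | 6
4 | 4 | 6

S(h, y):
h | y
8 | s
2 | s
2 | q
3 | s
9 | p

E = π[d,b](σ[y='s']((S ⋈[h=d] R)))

σ filters on y, owned by the left side.
E' = π[d,b]((σ[y='s'](S) ⋈[h=d] R))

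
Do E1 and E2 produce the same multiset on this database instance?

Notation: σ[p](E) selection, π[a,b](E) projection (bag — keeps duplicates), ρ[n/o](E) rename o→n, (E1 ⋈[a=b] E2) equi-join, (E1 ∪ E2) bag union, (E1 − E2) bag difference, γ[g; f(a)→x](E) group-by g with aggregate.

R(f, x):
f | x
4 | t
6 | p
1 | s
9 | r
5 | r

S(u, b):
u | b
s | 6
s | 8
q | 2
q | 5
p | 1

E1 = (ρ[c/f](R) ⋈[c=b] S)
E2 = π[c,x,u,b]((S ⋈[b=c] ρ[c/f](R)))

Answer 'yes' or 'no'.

E1 subexpression sizes:
  R → 5
  ρ[c/f](R) → 5
  S → 5
  (ρ[c/f](R) ⋈[c=b] S) → 3
E2 subexpression sizes:
  S → 5
  R → 5
  ρ[c/f](R) → 5
  (S ⋈[b=c] ρ[c/f](R)) → 3
  π[c,x,u,b]((S ⋈[b=c] ρ[c/f](R))) → 3

E1 and E2 produce the same multiset:
c | x | u | b
1 | s | p | 1
5 | r | q | 5
6 | p | s | 6

yes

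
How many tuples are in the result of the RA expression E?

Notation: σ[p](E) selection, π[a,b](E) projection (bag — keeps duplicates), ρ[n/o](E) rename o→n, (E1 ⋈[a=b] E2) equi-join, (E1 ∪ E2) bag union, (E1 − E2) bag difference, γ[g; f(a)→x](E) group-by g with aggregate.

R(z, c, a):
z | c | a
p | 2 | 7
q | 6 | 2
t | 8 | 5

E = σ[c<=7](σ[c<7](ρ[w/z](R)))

Stepwise |·|:
  R → 3
  ρ[w/z](R) → 3
  σ[c<7](ρ[w/z](R)) → 2
  σ[c<=7](σ[c<7](ρ[w/z](R))) → 2

|E| = 2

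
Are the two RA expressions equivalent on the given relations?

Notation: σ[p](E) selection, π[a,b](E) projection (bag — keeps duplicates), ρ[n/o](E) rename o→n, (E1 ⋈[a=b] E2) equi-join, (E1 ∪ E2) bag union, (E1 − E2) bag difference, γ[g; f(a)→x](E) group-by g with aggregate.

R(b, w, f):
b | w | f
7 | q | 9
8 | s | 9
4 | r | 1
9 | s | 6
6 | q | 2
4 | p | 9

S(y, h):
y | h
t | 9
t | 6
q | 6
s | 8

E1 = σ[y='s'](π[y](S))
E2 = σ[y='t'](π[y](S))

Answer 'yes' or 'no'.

E1 per-node cardinality:
  S → 4
  π[y](S) → 4
  σ[y='s'](π[y](S)) → 1
E2 per-node cardinality:
  S → 4
  π[y](S) → 4
  σ[y='t'](π[y](S)) → 2

E1 result:
y
s
E2 result:
y
t
t
Witness: ('t',) appears 0× in E1 but 2× in E2.

no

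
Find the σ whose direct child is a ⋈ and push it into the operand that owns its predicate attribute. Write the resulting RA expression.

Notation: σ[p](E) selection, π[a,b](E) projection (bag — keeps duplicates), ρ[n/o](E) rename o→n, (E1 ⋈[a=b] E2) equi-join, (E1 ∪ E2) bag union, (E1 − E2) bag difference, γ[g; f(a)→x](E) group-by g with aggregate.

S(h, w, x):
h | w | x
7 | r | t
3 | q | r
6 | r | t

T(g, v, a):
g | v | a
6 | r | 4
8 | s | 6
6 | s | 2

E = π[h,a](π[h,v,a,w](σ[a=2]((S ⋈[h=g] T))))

σ filters on a, owned by the right side.
E' = π[h,a](π[h,v,a,w]((S ⋈[h=g] σ[a=2](T))))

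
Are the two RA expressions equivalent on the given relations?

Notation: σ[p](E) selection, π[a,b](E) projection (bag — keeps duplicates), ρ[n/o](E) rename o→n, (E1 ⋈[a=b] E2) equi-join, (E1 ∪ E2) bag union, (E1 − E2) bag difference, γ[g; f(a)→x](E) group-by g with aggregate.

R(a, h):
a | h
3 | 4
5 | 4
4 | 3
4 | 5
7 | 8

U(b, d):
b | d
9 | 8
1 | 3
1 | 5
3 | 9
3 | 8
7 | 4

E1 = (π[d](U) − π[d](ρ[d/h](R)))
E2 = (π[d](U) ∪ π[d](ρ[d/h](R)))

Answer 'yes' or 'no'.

E1 stepwise |·|:
  U → 6
  π[d](U) → 6
  R → 5
  ρ[d/h](R) → 5
  π[d](ρ[d/h](R)) → 5
  (π[d](U) − π[d](ρ[d/h](R))) → 2
E2 stepwise |·|:
  U → 6
  π[d](U) → 6
  R → 5
  ρ[d/h](R) → 5
  π[d](ρ[d/h](R)) → 5
  (π[d](U) ∪ π[d](ρ[d/h](R))) → 11

E1 result:
d
8
9
E2 result:
d
3
3
4
4
4
5
5
8
8
8
9
Witness: (5,) appears 0× in E1 but 2× in E2.

no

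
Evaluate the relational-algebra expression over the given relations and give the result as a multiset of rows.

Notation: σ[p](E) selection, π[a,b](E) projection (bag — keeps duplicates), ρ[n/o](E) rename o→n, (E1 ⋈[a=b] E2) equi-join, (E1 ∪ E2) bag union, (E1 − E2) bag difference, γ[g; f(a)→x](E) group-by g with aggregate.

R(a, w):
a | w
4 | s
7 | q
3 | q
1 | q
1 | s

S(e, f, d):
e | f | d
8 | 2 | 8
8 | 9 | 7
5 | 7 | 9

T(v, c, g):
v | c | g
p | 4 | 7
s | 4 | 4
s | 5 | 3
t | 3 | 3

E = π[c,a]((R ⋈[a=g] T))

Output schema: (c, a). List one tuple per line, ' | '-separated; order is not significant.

Subexpression sizes:
  R → 5
  T → 4
  (R ⋈[a=g] T) → 4
  π[c,a]((R ⋈[a=g] T)) → 4

== RESULT ==
c | a
3 | 3
4 | 4
4 | 7
5 | 3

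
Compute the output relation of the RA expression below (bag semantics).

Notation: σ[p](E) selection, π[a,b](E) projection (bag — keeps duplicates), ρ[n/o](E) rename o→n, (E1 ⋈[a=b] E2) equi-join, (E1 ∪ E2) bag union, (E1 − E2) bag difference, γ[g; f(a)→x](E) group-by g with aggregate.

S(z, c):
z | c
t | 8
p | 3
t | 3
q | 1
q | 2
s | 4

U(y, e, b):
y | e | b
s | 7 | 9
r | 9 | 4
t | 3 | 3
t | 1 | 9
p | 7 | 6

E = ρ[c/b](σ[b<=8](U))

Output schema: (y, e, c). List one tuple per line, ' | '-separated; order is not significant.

Row counts bottom-up:
  U → 5
  σ[b<=8](U) → 3
  ρ[c/b](σ[b<=8](U)) → 3

== RESULT ==
y | e | c
p | 7 | 6
r | 9 | 4
t | 3 | 3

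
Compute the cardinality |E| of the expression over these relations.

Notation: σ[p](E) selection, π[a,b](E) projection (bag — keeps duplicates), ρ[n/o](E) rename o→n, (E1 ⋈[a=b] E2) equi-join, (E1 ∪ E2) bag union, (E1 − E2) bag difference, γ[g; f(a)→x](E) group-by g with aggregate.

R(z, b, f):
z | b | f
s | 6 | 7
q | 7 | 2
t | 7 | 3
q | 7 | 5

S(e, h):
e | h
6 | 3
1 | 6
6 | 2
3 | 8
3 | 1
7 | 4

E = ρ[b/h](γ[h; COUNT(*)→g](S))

Subexpression sizes:
  S → 6
  γ[h; COUNT(*)→g](S) → 6
  ρ[b/h](γ[h; COUNT(*)→g](S)) → 6

|E| = 6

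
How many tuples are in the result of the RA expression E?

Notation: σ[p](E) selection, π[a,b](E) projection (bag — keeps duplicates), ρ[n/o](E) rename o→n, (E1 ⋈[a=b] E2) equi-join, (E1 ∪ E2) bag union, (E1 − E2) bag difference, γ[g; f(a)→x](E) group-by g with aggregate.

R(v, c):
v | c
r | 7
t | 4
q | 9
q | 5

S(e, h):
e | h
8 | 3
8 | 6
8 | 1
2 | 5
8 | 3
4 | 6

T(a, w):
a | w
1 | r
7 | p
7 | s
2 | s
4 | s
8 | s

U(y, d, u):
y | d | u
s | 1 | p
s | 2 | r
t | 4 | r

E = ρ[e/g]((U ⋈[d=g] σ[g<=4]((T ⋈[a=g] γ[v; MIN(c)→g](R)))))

Row counts bottom-up:
  U → 3
  T → 6
  R → 4
  γ[v; MIN(c)→g](R) → 3
  (T ⋈[a=g] γ[v; MIN(c)→g](R)) → 3
  σ[g<=4]((T ⋈[a=g] γ[v; MIN(c)→g](R))) → 1
  (U ⋈[d=g] σ[g<=4]((T ⋈[a=g] γ[v; MIN(c)→g](R)))) → 1
  ρ[e/g]((U ⋈[d=g] σ[g<=4]((T ⋈[a=g] γ[v; MIN(c)→g](R))))) → 1

|E| = 1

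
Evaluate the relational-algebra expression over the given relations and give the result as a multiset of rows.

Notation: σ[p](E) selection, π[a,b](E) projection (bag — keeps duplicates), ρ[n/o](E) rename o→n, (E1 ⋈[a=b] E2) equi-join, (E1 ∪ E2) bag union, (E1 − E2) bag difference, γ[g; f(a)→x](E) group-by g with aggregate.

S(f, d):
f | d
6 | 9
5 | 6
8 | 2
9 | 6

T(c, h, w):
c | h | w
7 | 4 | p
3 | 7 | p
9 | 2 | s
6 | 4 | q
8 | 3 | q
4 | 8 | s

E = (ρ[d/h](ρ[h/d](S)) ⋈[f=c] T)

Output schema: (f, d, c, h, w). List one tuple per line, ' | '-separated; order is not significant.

Subexpression sizes:
  S → 4
  ρ[h/d](S) → 4
  ρ[d/h](ρ[h/d](S)) → 4
  T → 6
  (ρ[d/h](ρ[h/d](S)) ⋈[f=c] T) → 3

== RESULT ==
f | d | c | h | w
6 | 9 | 6 | 4 | q
8 | 2 | 8 | 3 | q
9 | 6 | 9 | 2 | s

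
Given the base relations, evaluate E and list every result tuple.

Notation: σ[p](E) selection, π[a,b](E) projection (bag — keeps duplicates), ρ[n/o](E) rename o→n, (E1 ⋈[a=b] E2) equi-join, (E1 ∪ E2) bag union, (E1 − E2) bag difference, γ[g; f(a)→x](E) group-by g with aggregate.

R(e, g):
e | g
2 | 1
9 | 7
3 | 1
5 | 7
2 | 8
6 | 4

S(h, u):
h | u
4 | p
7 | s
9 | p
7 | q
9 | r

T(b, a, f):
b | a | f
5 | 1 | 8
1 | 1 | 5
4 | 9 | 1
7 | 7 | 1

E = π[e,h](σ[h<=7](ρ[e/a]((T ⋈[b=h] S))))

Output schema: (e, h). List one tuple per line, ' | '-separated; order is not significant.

Subexpression sizes:
  T → 4
  S → 5
  (T ⋈[b=h] S) → 3
  ρ[e/a]((T ⋈[b=h] S)) → 3
  σ[h<=7](ρ[e/a]((T ⋈[b=h] S))) → 3
  π[e,h](σ[h<=7](ρ[e/a]((T ⋈[b=h] S)))) → 3

== RESULT ==
e | h
7 | 7
7 | 7
9 | 4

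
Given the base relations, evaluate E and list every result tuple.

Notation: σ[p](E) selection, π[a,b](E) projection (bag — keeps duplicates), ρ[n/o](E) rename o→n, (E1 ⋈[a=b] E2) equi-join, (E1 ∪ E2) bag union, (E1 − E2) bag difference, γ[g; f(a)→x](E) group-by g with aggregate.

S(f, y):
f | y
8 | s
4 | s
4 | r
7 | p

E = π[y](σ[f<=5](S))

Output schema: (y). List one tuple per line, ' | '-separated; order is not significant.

Subexpression sizes:
  S → 4
  σ[f<=5](S) → 2
  π[y](σ[f<=5](S)) → 2

== RESULT ==
y
r
s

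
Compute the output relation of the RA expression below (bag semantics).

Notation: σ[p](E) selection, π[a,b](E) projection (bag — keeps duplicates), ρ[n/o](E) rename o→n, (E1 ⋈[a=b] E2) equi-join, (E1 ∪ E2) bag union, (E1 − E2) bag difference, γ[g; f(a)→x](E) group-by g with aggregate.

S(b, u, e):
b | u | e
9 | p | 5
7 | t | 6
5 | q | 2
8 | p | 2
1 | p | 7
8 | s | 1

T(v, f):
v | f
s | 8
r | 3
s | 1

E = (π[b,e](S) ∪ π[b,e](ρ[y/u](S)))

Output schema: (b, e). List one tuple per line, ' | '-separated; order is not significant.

Row counts bottom-up:
  S → 6
  π[b,e](S) → 6
  S → 6
  ρ[y/u](S) → 6
  π[b,e](ρ[y/u](S)) → 6
  (π[b,e](S) ∪ π[b,e](ρ[y/u](S))) → 12

== RESULT ==
b | e
1 | 7
1 | 7
5 | 2
5 | 2
7 | 6
7 | 6
8 | 1
8 | 1
8 | 2
8 | 2
9 | 5
9 | 5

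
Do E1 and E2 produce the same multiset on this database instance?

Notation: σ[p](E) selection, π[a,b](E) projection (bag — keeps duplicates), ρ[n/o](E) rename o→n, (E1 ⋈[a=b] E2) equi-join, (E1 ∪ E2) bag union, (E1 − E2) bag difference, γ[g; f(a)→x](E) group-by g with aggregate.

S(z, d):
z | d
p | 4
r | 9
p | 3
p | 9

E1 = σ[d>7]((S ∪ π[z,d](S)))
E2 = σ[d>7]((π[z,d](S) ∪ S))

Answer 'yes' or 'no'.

E1 subexpression sizes:
  S → 4
  S → 4
  π[z,d](S) → 4
  (S ∪ π[z,d](S)) → 8
  σ[d>7]((S ∪ π[z,d](S))) → 4
E2 subexpression sizes:
  S → 4
  π[z,d](S) → 4
  S → 4
  (π[z,d](S) ∪ S) → 8
  σ[d>7]((π[z,d](S) ∪ S)) → 4

E1 and E2 produce the same multiset:
z | d
p | 9
p | 9
r | 9
r | 9

yes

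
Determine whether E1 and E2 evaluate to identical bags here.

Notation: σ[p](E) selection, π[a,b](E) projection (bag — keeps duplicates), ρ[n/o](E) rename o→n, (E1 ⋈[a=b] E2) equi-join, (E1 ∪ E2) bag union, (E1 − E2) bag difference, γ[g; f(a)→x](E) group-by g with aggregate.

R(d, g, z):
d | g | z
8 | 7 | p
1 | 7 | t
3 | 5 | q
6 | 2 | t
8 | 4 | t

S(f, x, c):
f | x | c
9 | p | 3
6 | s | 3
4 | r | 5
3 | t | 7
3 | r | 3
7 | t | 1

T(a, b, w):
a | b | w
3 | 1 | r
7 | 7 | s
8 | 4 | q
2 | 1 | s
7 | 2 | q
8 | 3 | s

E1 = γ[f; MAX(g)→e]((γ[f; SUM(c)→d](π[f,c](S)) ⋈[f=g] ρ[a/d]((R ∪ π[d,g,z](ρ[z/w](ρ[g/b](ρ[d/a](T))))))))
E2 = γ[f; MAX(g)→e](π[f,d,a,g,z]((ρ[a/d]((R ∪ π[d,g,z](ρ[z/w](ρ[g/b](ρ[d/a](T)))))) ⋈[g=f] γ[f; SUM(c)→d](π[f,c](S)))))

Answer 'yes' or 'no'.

E1 stepwise |·|:
  S → 6
  π[f,c](S) → 6
  γ[f; SUM(c)→d](π[f,c](S)) → 5
  R → 5
  T → 6
  ρ[d/a](T) → 6
  ρ[g/b](ρ[d/a](T)) → 6
  ρ[z/w](ρ[g/b](ρ[d/a](T))) → 6
  π[d,g,z](ρ[z/w](ρ[g/b](ρ[d/a](T)))) → 6
  (R ∪ π[d,g,z](ρ[z/w](ρ[g/b](ρ[d/a](T))))) → 11
  ρ[a/d]((R ∪ π[d,g,z](ρ[z/w](ρ[g/b](ρ[d/a](T)))))) → 11
  (γ[f; SUM(c)→d](π[f,c](S)) ⋈[f=g] ρ[a/d]((R ∪ π[d,g,z](ρ[z/w](ρ[g/b](ρ[d/a](T))))))) → 6
  γ[f; MAX(g)→e]((γ[f; SUM(c)→d](π[f,c](S)) ⋈[f=g] ρ[a/d]((R ∪ π[d,g,z](ρ[z/w](ρ[g/b](ρ[d/a](T)))))))) → 3
E2 stepwise |·|:
  R → 5
  T → 6
  ρ[d/a](T) → 6
  ρ[g/b](ρ[d/a](T)) → 6
  ρ[z/w](ρ[g/b](ρ[d/a](T))) → 6
  π[d,g,z](ρ[z/w](ρ[g/b](ρ[d/a](T)))) → 6
  (R ∪ π[d,g,z](ρ[z/w](ρ[g/b](ρ[d/a](T))))) → 11
  ρ[a/d]((R ∪ π[d,g,z](ρ[z/w](ρ[g/b](ρ[d/a](T)))))) → 11
  S → 6
  π[f,c](S) → 6
  γ[f; SUM(c)→d](π[f,c](S)) → 5
  (ρ[a/d]((R ∪ π[d,g,z](ρ[z/w](ρ[g/b](ρ[d/a](T)))))) ⋈[g=f] γ[f; SUM(c)→d](π[f,c](S))) → 6
  π[f,d,a,g,z]((ρ[a/d]((R ∪ π[d,g,z](ρ[z/w](ρ[g/b](ρ[d/a](T)))))) ⋈[g=f] γ[f; SUM(c)→d](π[f,c](S)))) → 6
  γ[f; MAX(g)→e](π[f,d,a,g,z]((ρ[a/d]((R ∪ π[d,g,z](ρ[z/w](ρ[g/b](ρ[d/a](T)))))) ⋈[g=f] γ[f; SUM(c)→d](π[f,c](S))))) → 3

E1 and E2 produce the same multiset:
f | e
3 | 3
4 | 4
7 | 7

yes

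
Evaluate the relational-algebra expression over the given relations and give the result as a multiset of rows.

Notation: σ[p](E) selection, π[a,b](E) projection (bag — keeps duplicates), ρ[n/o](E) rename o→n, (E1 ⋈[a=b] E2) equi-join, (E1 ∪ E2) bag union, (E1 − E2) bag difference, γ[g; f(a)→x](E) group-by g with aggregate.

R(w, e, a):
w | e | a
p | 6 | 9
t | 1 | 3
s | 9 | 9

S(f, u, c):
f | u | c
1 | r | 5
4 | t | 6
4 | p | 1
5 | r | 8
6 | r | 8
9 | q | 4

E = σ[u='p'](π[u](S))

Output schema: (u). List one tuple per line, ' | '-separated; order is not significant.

Stepwise |·|:
  S → 6
  π[u](S) → 6
  σ[u='p'](π[u](S)) → 1

== RESULT ==
u
p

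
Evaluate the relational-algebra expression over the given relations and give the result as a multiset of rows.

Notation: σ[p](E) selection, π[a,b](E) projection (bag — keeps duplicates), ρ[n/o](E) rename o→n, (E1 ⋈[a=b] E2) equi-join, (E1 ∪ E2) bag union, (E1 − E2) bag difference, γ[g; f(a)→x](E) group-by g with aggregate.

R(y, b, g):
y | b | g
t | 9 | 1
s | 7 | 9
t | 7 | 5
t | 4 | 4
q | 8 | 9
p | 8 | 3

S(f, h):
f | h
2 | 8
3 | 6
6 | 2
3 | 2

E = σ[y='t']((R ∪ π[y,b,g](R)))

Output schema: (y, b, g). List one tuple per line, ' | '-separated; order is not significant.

Per-node cardinality:
  R → 6
  R → 6
  π[y,b,g](R) → 6
  (R ∪ π[y,b,g](R)) → 12
  σ[y='t']((R ∪ π[y,b,g](R))) → 6

== RESULT ==
y | b | g
t | 4 | 4
t | 4 | 4
t | 7 | 5
t | 7 | 5
t | 9 | 1
t | 9 | 1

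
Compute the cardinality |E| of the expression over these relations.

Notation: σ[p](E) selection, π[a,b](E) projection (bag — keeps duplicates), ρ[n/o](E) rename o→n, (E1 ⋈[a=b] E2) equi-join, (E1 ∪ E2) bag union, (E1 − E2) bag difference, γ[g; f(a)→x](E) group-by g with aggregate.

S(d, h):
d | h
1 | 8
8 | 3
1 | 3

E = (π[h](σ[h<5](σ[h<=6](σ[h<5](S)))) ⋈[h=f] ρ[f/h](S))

Subexpression sizes:
  S → 3
  σ[h<5](S) → 2
  σ[h<=6](σ[h<5](S)) → 2
  σ[h<5](σ[h<=6](σ[h<5](S))) → 2
  π[h](σ[h<5](σ[h<=6](σ[h<5](S)))) → 2
  S → 3
  ρ[f/h](S) → 3
  (π[h](σ[h<5](σ[h<=6](σ[h<5](S)))) ⋈[h=f] ρ[f/h](S)) → 4

|E| = 4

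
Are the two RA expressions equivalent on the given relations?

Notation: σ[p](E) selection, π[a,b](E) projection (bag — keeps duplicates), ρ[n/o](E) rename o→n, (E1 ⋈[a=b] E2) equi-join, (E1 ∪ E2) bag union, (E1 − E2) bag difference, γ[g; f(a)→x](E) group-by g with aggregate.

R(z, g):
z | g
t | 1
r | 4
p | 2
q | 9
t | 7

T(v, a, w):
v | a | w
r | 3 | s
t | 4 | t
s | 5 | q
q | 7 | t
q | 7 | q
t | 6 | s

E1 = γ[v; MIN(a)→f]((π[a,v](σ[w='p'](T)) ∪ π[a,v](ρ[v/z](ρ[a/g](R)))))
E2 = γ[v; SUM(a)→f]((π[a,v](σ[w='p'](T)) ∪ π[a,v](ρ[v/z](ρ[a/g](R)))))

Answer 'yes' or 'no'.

E1 per-node cardinality:
  T → 6
  σ[w='p'](T) → 0
  π[a,v](σ[w='p'](T)) → 0
  R → 5
  ρ[a/g](R) → 5
  ρ[v/z](ρ[a/g](R)) → 5
  π[a,v](ρ[v/z](ρ[a/g](R))) → 5
  (π[a,v](σ[w='p'](T)) ∪ π[a,v](ρ[v/z](ρ[a/g](R)))) → 5
  γ[v; MIN(a)→f]((π[a,v](σ[w='p'](T)) ∪ π[a,v](ρ[v/z](ρ[a/g](R))))) → 4
E2 per-node cardinality:
  T → 6
  σ[w='p'](T) → 0
  π[a,v](σ[w='p'](T)) → 0
  R → 5
  ρ[a/g](R) → 5
  ρ[v/z](ρ[a/g](R)) → 5
  π[a,v](ρ[v/z](ρ[a/g](R))) → 5
  (π[a,v](σ[w='p'](T)) ∪ π[a,v](ρ[v/z](ρ[a/g](R)))) → 5
  γ[v; SUM(a)→f]((π[a,v](σ[w='p'](T)) ∪ π[a,v](ρ[v/z](ρ[a/g](R))))) → 4

E1 result:
v | f
p | 2
q | 9
r | 4
t | 1
E2 result:
v | f
p | 2
q | 9
r | 4
t | 8
Witness: ('t', 8) appears 0× in E1 but 1× in E2.

no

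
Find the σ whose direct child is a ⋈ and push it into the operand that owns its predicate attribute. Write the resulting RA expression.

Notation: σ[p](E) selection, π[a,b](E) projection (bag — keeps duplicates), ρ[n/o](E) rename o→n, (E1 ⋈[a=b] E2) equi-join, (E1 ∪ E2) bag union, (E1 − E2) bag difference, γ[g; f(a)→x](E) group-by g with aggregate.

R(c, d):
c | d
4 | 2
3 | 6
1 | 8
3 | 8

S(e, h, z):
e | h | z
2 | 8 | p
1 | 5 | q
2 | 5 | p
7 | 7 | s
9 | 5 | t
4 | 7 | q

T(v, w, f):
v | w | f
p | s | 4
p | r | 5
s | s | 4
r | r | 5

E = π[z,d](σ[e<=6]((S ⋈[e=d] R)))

σ filters on e, owned by the left side.
E' = π[z,d]((σ[e<=6](S) ⋈[e=d] R))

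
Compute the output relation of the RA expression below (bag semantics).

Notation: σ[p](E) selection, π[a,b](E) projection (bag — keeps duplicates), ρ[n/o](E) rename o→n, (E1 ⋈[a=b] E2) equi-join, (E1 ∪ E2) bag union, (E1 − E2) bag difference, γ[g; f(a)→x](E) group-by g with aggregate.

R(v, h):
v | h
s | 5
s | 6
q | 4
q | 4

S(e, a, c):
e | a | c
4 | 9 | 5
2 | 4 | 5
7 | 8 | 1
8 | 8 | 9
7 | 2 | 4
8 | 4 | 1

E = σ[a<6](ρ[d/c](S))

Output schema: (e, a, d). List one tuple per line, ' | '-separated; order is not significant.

Row counts bottom-up:
  S → 6
  ρ[d/c](S) → 6
  σ[a<6](ρ[d/c](S)) → 3

== RESULT ==
e | a | d
2 | 4 | 5
7 | 2 | 4
8 | 4 | 1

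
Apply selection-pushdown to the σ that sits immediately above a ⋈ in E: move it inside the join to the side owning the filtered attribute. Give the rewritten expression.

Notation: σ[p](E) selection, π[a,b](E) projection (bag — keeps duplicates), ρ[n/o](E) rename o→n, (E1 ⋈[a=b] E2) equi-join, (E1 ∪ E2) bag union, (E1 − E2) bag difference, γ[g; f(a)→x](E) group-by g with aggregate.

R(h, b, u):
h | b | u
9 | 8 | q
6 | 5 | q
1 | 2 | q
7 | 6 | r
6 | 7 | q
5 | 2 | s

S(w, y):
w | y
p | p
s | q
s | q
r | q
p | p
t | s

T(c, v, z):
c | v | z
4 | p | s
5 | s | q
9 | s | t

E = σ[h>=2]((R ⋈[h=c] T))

σ filters on h, owned by the left side.
E' = (σ[h>=2](R) ⋈[h=c] T)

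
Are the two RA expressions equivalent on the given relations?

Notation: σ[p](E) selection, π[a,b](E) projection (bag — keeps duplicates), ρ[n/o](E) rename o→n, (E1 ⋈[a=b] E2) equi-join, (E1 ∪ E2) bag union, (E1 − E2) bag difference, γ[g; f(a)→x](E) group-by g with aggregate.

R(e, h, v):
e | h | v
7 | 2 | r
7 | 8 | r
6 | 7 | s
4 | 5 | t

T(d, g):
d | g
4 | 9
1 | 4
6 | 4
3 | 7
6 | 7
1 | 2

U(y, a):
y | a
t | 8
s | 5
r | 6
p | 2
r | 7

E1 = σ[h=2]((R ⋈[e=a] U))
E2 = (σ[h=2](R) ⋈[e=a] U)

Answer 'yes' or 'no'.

E1 stepwise |·|:
  R → 4
  U → 5
  (R ⋈[e=a] U) → 3
  σ[h=2]((R ⋈[e=a] U)) → 1
E2 stepwise |·|:
  R → 4
  σ[h=2](R) → 1
  U → 5
  (σ[h=2](R) ⋈[e=a] U) → 1

E1 and E2 produce the same multiset:
e | h | v | y | a
7 | 2 | r | r | 7

yes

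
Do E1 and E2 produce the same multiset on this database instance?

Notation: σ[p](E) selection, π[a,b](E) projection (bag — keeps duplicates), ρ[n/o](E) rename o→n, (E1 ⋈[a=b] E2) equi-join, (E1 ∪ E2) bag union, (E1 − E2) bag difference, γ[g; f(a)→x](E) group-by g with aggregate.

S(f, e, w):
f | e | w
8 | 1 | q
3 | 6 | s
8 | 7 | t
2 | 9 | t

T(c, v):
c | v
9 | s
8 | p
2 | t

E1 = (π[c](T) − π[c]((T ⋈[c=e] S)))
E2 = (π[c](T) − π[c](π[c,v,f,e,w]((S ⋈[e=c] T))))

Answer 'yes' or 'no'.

E1 subexpression sizes:
  T → 3
  π[c](T) → 3
  T → 3
  S → 4
  (T ⋈[c=e] S) → 1
  π[c]((T ⋈[c=e] S)) → 1
  (π[c](T) − π[c]((T ⋈[c=e] S))) → 2
E2 subexpression sizes:
  T → 3
  π[c](T) → 3
  S → 4
  T → 3
  (S ⋈[e=c] T) → 1
  π[c,v,f,e,w]((S ⋈[e=c] T)) → 1
  π[c](π[c,v,f,e,w]((S ⋈[e=c] T))) → 1
  (π[c](T) − π[c](π[c,v,f,e,w]((S ⋈[e=c] T)))) → 2

E1 and E2 produce the same multiset:
c
2
8

yes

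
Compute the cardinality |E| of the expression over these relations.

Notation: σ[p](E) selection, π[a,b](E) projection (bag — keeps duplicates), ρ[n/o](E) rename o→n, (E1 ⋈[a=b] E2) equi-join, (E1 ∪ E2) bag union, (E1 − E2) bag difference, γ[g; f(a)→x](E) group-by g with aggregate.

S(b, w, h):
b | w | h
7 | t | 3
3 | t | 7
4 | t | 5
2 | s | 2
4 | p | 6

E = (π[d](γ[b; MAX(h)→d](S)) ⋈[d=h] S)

Per-node cardinality:
  S → 5
  γ[b; MAX(h)→d](S) → 4
  π[d](γ[b; MAX(h)→d](S)) → 4
  S → 5
  (π[d](γ[b; MAX(h)→d](S)) ⋈[d=h] S) → 4

|E| = 4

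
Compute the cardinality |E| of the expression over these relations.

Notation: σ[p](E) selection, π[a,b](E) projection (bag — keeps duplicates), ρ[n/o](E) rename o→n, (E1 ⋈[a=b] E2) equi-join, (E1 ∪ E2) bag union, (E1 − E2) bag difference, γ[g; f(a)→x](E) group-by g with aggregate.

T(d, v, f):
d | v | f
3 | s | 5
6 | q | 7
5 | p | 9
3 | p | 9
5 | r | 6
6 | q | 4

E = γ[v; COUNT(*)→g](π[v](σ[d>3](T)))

Row counts bottom-up:
  T → 6
  σ[d>3](T) → 4
  π[v](σ[d>3](T)) → 4
  γ[v; COUNT(*)→g](π[v](σ[d>3](T))) → 3

|E| = 3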